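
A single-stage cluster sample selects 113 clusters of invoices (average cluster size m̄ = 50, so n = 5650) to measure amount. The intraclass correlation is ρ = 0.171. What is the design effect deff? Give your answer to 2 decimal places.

9.38

deff = 1 + (50 − 1)·0.171 = 1 + 8.379 = 9.379.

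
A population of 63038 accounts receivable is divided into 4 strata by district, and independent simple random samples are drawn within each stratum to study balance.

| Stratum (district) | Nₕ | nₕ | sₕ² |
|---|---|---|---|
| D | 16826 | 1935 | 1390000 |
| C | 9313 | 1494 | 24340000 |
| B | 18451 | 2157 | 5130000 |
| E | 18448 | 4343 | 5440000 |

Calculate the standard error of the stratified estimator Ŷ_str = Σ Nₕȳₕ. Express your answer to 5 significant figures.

Var(Ŷ_str) = Σₕ Nₕ²(1 − fₕ)sₕ²/nₕ.
D: 16826²·(1 − 1935/16826)·1390000/1935 = 1.7998594 × 10^11.
C: 9313²·(1 − 1494/9313)·24340000/1494 = 1.1863444 × 10^12.
B: 18451²·(1 − 2157/18451)·5130000/2157 = 7.1501449 × 10^11.
E: 18448²·(1 − 4343/18448)·5440000/4343 = 3.2593534 × 10^11.
Sum = 2.4072802 × 10^12.
SE = √(2.4072802 × 10^12) = 1.5515 × 10^6.

1.5515 × 10^6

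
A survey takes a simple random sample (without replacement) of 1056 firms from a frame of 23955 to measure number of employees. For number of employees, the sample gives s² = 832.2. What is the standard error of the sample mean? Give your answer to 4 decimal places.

0.8679

Under SRS without replacement, Var(ȳ) = (1 − f)·s²/n with f = n/N = 1056/23955 = 0.04408265.
Var(ȳ) = (1 − 0.04408265)·832.2/1056 = 0.95591735·0.78806818 = 0.75332804.
SE(ȳ) = √(0.75332804) = 0.8679.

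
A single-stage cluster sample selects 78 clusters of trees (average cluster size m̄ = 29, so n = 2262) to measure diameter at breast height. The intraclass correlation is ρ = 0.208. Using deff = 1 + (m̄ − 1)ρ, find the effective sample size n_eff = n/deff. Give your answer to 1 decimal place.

331.5

deff = 1 + (29 − 1)·0.208 = 1 + 5.824 = 6.824.
n_eff = 2262 / 6.824 = 331.5.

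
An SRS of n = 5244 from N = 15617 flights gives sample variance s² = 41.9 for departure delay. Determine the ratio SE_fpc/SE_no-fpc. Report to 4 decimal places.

f = n/N = 5244/15617 = 0.33578792.
SE_no-fpc = √(s²/n) = 0.089387269; SE_fpc = √((1−f)s²/n) = 0.072849916.
Ratio = √(1−f) = 0.81499207.

0.8150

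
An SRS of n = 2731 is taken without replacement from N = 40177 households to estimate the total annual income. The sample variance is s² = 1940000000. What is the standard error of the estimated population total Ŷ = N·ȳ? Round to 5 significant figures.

Var(Ŷ) = N²·Var(ȳ) = N²·(1 − n/N)·s²/n.
f = 2731/40177 = 0.06797421; Var(ȳ) = 0.93202579·1940000000/2731 = 662076.17.
Var(Ŷ) = 40177² · 662076.17 = 1.0687176 × 10^15.
SE(Ŷ) = √(1.0687176 × 10^15) = 3.2691 × 10^7.

3.2691 × 10^7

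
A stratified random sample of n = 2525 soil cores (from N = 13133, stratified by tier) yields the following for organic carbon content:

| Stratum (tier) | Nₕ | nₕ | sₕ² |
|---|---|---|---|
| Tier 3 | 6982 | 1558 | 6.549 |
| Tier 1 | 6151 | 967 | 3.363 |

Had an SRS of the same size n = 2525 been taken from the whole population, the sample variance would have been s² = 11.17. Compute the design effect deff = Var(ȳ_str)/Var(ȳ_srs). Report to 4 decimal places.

0.4382

Var(ȳ_str) = Σ Wₕ²(1−fₕ)sₕ²/nₕ with Wₕ = Nₕ/13133:
  Tier 3: (6982/13133)²·(1−1558/6982)·6.549/1558 = 9.2295212 × 10^-4
  Tier 1: (6151/13133)²·(1−967/6151)·3.363/967 = 6.4295892 × 10^-4
  → Var(ȳ_str) = 0.001565911.
Var(ȳ_srs) = (1 − 2525/13133)·11.17/2525 = 0.0035732332.
deff = 0.001565911 / 0.0035732332 = 0.4382.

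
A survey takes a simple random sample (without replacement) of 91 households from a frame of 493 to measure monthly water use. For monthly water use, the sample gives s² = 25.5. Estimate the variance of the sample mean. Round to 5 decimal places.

Under SRS without replacement, Var(ȳ) = (1 − f)·s²/n with f = n/N = 91/493 = 0.18458418.
Var(ȳ) = (1 − 0.18458418)·25.5/91 = 0.81541582·0.28021978 = 0.22849564.

0.22850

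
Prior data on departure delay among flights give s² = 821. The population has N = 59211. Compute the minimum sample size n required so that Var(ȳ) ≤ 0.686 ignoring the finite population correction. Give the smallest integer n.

1197

Without fpc, n₀ = s²/D = 821/0.686 = 1196.7930.
Rounding up, n = 1197.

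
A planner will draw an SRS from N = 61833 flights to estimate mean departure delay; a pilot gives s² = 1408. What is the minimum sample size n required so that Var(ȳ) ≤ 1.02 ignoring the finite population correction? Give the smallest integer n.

1381

Without fpc, n₀ = s²/D = 1408/1.02 = 1380.3922.
Rounding up, n = 1381.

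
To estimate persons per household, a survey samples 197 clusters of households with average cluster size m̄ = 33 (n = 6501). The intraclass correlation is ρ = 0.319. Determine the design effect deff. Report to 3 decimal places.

deff = 1 + (33 − 1)·0.319 = 1 + 10.208 = 11.208.

11.208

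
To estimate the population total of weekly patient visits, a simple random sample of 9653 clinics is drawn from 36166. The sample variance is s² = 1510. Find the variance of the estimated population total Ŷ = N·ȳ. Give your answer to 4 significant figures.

Var(Ŷ) = N²·Var(ȳ) = N²·(1 − n/N)·s²/n.
f = 9653/36166 = 0.26690815; Var(ȳ) = 0.73309185·1510/9653 = 0.11467613.
Var(Ŷ) = 36166² · 0.11467613 = 1.4999403 × 10^8.

1.500 × 10^8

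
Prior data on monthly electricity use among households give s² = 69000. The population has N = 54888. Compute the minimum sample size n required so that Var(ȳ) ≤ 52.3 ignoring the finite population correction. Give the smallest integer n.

Without fpc, n₀ = s²/D = 69000/52.3 = 1319.3117.
Rounding up, n = 1320.

1320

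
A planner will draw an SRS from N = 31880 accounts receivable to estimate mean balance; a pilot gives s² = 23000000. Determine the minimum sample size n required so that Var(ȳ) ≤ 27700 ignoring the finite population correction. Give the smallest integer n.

Without fpc, n₀ = s²/D = 23000000/27700 = 830.3249.
Rounding up, n = 831.

831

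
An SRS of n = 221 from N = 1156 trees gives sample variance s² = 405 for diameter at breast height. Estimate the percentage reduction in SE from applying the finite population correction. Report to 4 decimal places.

f = n/N = 221/1156 = 0.19117647.
SE_no-fpc = √(s²/n) = 1.3537279; SE_fpc = √((1−f)s²/n) = 1.21747.
Ratio = √(1−f) = 0.89934617. Reduction = 100·(1 − 0.89934617) = 10.0654%.

10.0654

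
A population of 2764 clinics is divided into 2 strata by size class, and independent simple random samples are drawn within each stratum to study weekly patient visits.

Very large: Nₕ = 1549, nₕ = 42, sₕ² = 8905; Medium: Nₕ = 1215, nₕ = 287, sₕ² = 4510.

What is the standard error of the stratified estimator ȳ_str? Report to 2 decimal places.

8.19

Var(ȳ_str) = Σₕ Wₕ²(1 − fₕ)sₕ²/nₕ with Wₕ = Nₕ/N, N = 2764.
Very large: Wₕ = 0.56041968; term = 0.56041968²·(1 − 0.02711427)·8905/42 = 64.784815.
Medium: Wₕ = 0.43958032; term = 0.43958032²·(1 − 0.23621399)·4510/287 = 2.3192247.
Sum = 67.10404.
SE = √(67.10404) = 8.19.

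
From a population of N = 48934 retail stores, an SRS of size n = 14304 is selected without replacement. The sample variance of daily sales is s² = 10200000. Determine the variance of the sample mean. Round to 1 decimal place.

504.6

Under SRS without replacement, Var(ȳ) = (1 − f)·s²/n with f = n/N = 14304/48934 = 0.29231209.
Var(ȳ) = (1 − 0.29231209)·10200000/14304 = 0.70768791·713.08725 = 504.64322.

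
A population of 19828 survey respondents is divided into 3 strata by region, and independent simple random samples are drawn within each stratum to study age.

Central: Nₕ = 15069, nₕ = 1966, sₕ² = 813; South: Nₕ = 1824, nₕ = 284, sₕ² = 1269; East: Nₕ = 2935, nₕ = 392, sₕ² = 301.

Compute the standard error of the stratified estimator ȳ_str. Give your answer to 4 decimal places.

Var(ȳ_str) = Σₕ Wₕ²(1 − fₕ)sₕ²/nₕ with Wₕ = Nₕ/N, N = 19828.
Central: Wₕ = 0.75998588; term = 0.75998588²·(1 − 0.13046652)·813/1966 = 0.20768464.
South: Wₕ = 0.09199112; term = 0.09199112²·(1 − 0.15570175)·1269/284 = 0.031925008.
East: Wₕ = 0.14802300; term = 0.14802300²·(1 − 0.13356048)·301/392 = 0.014577299.
Sum = 0.25418695.
SE = √(0.25418695) = 0.5042.

0.5042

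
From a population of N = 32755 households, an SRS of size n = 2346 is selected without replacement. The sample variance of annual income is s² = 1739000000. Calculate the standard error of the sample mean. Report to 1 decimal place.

Under SRS without replacement, Var(ȳ) = (1 − f)·s²/n with f = n/N = 2346/32755 = 0.07162265.
Var(ȳ) = (1 − 0.07162265)·1739000000/2346 = 0.92837735·741261.72 = 688170.59.
SE(ȳ) = √(688170.59) = 829.6.

829.6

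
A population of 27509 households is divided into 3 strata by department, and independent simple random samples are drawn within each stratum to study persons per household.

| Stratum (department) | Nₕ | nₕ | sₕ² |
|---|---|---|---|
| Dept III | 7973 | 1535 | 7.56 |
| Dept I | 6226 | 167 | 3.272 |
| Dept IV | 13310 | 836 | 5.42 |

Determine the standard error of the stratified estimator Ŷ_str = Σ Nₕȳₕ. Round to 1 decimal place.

Var(Ŷ_str) = Σₕ Nₕ²(1 − fₕ)sₕ²/nₕ.
Dept III: 7973²·(1 − 1535/7973)·7.56/1535 = 252805.29.
Dept I: 6226²·(1 − 167/6226)·3.272/167 = 739106.28.
Dept IV: 13310²·(1 − 836/13310)·5.42/836 = 1.0764077 × 10^6.
Sum = 2.0683193 × 10^6.
SE = √(2.0683193 × 10^6) = 1438.2.

1438.2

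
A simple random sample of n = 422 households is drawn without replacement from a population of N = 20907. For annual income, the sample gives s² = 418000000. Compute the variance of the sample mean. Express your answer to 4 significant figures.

Under SRS without replacement, Var(ȳ) = (1 − f)·s²/n with f = n/N = 422/20907 = 0.02018463.
Var(ȳ) = (1 − 0.02018463)·418000000/422 = 0.97981537·990521.33 = 970528.02.

970500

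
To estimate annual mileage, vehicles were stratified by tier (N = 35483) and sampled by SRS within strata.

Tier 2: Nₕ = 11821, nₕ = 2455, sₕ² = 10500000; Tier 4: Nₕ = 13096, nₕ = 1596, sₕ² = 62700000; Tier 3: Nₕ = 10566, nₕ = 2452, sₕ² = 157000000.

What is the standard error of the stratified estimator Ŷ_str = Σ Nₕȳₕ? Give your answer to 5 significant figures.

Var(Ŷ_str) = Σₕ Nₕ²(1 − fₕ)sₕ²/nₕ.
Tier 2: 11821²·(1 − 2455/11821)·10500000/2455 = 4.7352856 × 10^11.
Tier 4: 13096²·(1 − 1596/13096)·62700000/1596 = 5.9165857 × 10^12.
Tier 3: 10566²·(1 − 2452/10566)·157000000/2452 = 5.489399 × 10^12.
Sum = 1.1879513 × 10^13.
SE = √(1.1879513 × 10^13) = 3.4467 × 10^6.

3.4467 × 10^6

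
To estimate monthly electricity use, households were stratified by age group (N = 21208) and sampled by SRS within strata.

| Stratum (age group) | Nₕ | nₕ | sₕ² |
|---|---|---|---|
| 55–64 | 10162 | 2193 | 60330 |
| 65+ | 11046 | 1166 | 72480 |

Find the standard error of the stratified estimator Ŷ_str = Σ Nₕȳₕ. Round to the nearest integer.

94930

Var(Ŷ_str) = Σₕ Nₕ²(1 − fₕ)sₕ²/nₕ.
55–64: 10162²·(1 − 2193/10162)·60330/2193 = 2.2278078 × 10^9.
65+: 11046²·(1 − 1166/11046)·72480/1166 = 6.7839341 × 10^9.
Sum = 9.0117419 × 10^9.
SE = √(9.0117419 × 10^9) = 94930.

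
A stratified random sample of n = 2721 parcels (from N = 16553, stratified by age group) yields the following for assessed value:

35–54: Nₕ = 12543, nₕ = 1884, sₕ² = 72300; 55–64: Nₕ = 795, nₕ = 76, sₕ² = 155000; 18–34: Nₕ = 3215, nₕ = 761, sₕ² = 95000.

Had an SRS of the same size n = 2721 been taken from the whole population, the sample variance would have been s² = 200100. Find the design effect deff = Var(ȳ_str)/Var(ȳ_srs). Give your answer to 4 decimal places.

0.4324

Var(ȳ_str) = Σ Wₕ²(1−fₕ)sₕ²/nₕ with Wₕ = Nₕ/16553:
  35–54: (12543/16553)²·(1−1884/12543)·72300/1884 = 18.725001
  55–64: (795/16553)²·(1−76/795)·155000/76 = 4.2546192
  18–34: (3215/16553)²·(1−761/3215)·95000/761 = 3.5945212
  → Var(ȳ_str) = 26.574141.
Var(ȳ_srs) = (1 − 2721/16553)·200100/2721 = 61.450697.
deff = 26.574141 / 61.450697 = 0.4324.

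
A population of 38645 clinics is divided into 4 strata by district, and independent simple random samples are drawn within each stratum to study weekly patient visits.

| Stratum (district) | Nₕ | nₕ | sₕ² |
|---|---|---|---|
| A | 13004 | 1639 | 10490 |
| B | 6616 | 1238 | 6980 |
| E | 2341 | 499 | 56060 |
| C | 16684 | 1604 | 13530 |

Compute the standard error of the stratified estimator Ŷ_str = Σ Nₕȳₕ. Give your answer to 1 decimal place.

61263.3

Var(Ŷ_str) = Σₕ Nₕ²(1 − fₕ)sₕ²/nₕ.
A: 13004²·(1 − 1639/13004)·10490/1639 = 9.4589501 × 10^8.
B: 6616²·(1 − 1238/6616)·6980/1238 = 2.006093 × 10^8.
E: 2341²·(1 − 499/2341)·56060/499 = 4.8444401 × 10^8.
C: 16684²·(1 − 1604/16684)·13530/1604 = 2.1222422 × 10^9.
Sum = 3.7531905 × 10^9.
SE = √(3.7531905 × 10^9) = 61263.3.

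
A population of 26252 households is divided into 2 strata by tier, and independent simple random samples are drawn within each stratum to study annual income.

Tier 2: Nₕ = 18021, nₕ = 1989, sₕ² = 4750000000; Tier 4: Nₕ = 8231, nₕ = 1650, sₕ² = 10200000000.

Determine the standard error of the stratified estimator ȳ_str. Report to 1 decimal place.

1219.4

Var(ȳ_str) = Σₕ Wₕ²(1 − fₕ)sₕ²/nₕ with Wₕ = Nₕ/N, N = 26252.
Tier 2: Wₕ = 0.68646198; term = 0.68646198²·(1 − 0.11037123)·4750000000/1989 = 1.0011534 × 10^6.
Tier 4: Wₕ = 0.31353802; term = 0.31353802²·(1 − 0.20046167)·10200000000/1650 = 485887.73.
Sum = 1.4870411 × 10^6.
SE = √(1.4870411 × 10^6) = 1219.4.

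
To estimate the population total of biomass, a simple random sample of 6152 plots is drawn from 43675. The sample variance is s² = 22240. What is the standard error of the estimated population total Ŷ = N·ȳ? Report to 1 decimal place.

76970.5

Var(Ŷ) = N²·Var(ȳ) = N²·(1 − n/N)·s²/n.
f = 6152/43675 = 0.14085861; Var(ȳ) = 0.85914139·22240/6152 = 3.1058687.
Var(Ŷ) = 43675² · 3.1058687 = 5.924462 × 10^9.
SE(Ŷ) = √(5.924462 × 10^9) = 76970.5.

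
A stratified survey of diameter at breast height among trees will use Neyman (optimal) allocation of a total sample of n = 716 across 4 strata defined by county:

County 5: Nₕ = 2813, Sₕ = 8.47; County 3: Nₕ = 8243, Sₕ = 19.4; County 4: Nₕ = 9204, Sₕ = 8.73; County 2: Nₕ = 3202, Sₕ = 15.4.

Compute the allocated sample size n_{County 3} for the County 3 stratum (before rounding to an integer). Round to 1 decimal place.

Neyman allocation: nₕ = n·NₕSₕ / Σⱼ NⱼSⱼ.
Σ NⱼSⱼ = 2813·8.47 + 8243·19.4 + 9204·8.73 + 3202·15.4 = 313402.03.
n_{County 3} = 716·8243·19.4 / 313402.03 = 365.3.

365.3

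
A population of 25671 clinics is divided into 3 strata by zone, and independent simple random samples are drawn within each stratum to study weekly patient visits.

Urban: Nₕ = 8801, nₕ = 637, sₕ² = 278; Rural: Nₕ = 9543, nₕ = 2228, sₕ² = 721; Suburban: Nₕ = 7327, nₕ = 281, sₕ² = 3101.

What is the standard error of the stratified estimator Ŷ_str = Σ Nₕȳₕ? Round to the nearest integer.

24973

Var(Ŷ_str) = Σₕ Nₕ²(1 − fₕ)sₕ²/nₕ.
Urban: 8801²·(1 − 637/8801)·278/637 = 3.1357424 × 10^7.
Rural: 9543²·(1 − 2228/9543)·721/2228 = 2.2590161 × 10^7.
Suburban: 7327²·(1 − 281/7327)·3101/281 = 5.6972369 × 10^8.
Sum = 6.2367128 × 10^8.
SE = √(6.2367128 × 10^8) = 24973.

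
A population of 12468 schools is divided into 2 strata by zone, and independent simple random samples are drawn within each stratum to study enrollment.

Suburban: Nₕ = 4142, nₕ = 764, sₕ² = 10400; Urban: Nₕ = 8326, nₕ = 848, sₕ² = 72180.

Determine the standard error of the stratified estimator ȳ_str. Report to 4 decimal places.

5.9428

Var(ȳ_str) = Σₕ Wₕ²(1 − fₕ)sₕ²/nₕ with Wₕ = Nₕ/N, N = 12468.
Suburban: Wₕ = 0.33221046; term = 0.33221046²·(1 − 0.18445196)·10400/764 = 1.2252258.
Urban: Wₕ = 0.66778954; term = 0.66778954²·(1 − 0.10184963)·72180/848 = 34.091751.
Sum = 35.316977.
SE = √(35.316977) = 5.9428.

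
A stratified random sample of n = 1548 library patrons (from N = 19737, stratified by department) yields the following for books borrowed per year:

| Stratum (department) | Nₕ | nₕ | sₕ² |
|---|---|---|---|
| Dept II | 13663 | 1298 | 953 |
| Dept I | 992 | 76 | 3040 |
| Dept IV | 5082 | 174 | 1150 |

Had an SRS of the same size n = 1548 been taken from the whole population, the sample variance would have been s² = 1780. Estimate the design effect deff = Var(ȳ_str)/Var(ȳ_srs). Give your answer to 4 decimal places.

Var(ȳ_str) = Σ Wₕ²(1−fₕ)sₕ²/nₕ with Wₕ = Nₕ/19737:
  Dept II: (13663/19737)²·(1−1298/13663)·953/1298 = 0.3184169
  Dept I: (992/19737)²·(1−76/992)·3040/76 = 0.093304987
  Dept IV: (5082/19737)²·(1−174/5082)·1150/174 = 0.42318038
  → Var(ȳ_str) = 0.83490227.
Var(ȳ_srs) = (1 − 1548/19737)·1780/1548 = 1.0596849.
deff = 0.83490227 / 1.0596849 = 0.7879.

0.7879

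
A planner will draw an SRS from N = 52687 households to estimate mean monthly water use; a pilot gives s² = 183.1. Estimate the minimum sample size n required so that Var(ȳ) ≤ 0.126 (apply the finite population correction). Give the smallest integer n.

Without fpc, n₀ = s²/D = 183.1/0.126 = 1453.1746.
With fpc, (1 − n/N)·s²/n ≤ D requires n ≥ n₀/(1 + n₀/N) = 1453.1746/(1 + 1453.1746/52687) = 1414.1700.
Rounding up, n = 1415.

1415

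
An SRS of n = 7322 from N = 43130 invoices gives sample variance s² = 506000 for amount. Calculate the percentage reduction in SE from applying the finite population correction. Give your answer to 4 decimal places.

f = n/N = 7322/43130 = 0.16976582.
SE_no-fpc = √(s²/n) = 8.3130501; SE_fpc = √((1−f)s²/n) = 7.5746174.
Ratio = √(1−f) = 0.91117187. Reduction = 100·(1 − 0.91117187) = 8.8828%.

8.8828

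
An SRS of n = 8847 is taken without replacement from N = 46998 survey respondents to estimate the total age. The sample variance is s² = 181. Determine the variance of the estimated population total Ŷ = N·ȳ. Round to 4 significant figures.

3.668 × 10^7

Var(Ŷ) = N²·Var(ȳ) = N²·(1 − n/N)·s²/n.
f = 8847/46998 = 0.18824205; Var(ȳ) = 0.81175795·181/8847 = 0.016607685.
Var(Ŷ) = 46998² · 0.016607685 = 3.6683254 × 10^7.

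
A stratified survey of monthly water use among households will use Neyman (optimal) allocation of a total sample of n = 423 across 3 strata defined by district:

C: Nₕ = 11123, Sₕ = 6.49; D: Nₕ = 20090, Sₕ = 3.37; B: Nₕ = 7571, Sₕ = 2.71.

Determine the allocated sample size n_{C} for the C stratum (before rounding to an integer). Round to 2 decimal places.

190.36

Neyman allocation: nₕ = n·NₕSₕ / Σⱼ NⱼSⱼ.
Σ NⱼSⱼ = 11123·6.49 + 20090·3.37 + 7571·2.71 = 160408.98.
n_{C} = 423·11123·6.49 / 160408.98 = 190.36.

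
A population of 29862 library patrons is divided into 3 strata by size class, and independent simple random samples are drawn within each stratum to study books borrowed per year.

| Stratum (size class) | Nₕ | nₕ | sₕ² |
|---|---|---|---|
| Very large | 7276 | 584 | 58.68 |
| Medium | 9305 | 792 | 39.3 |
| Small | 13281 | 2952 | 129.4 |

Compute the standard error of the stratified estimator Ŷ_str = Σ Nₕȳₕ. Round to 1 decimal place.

Var(Ŷ_str) = Σₕ Nₕ²(1 − fₕ)sₕ²/nₕ.
Very large: 7276²·(1 − 584/7276)·58.68/584 = 4.8924442 × 10^6.
Medium: 9305²·(1 − 792/9305)·39.3/792 = 3.9306681 × 10^6.
Small: 13281²·(1 − 2952/13281)·129.4/2952 = 6.0132184 × 10^6.
Sum = 1.4836331 × 10^7.
SE = √(1.4836331 × 10^7) = 3851.8.

3851.8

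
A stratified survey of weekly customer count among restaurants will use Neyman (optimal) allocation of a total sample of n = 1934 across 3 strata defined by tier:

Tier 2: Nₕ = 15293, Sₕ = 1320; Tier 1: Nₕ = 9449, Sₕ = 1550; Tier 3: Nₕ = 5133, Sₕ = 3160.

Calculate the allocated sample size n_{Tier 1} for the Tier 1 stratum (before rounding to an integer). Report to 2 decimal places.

554.82

Neyman allocation: nₕ = n·NₕSₕ / Σⱼ NⱼSⱼ.
Σ NⱼSⱼ = 15293·1320 + 9449·1550 + 5133·3160 = 5.105299 × 10^7.
n_{Tier 1} = 1934·9449·1550 / (5.105299 × 10^7) = 554.82.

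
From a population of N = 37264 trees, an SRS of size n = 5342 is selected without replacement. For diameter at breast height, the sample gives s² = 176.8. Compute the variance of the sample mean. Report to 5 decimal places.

0.02835

Under SRS without replacement, Var(ȳ) = (1 − f)·s²/n with f = n/N = 5342/37264 = 0.14335552.
Var(ȳ) = (1 − 0.14335552)·176.8/5342 = 0.85664448·0.033096219 = 0.028351693.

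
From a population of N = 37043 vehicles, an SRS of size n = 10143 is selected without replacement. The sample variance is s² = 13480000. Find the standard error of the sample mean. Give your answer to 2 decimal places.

31.07

Under SRS without replacement, Var(ȳ) = (1 − f)·s²/n with f = n/N = 10143/37043 = 0.27381692.
Var(ȳ) = (1 − 0.27381692)·13480000/10143 = 0.72618308·1328.9954 = 965.09395.
SE(ȳ) = √(965.09395) = 31.07.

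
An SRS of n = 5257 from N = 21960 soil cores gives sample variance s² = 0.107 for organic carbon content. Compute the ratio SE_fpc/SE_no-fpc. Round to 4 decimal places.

f = n/N = 5257/21960 = 0.23938980.
SE_no-fpc = √(s²/n) = 0.0045115201; SE_fpc = √((1−f)s²/n) = 0.0039346307.
Ratio = √(1−f) = 0.87212969.

0.8721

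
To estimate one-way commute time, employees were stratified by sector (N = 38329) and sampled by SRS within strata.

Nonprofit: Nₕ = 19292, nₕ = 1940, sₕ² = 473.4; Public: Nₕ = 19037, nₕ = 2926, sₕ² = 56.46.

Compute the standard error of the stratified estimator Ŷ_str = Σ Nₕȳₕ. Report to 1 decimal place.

9359.8

Var(Ŷ_str) = Σₕ Nₕ²(1 − fₕ)sₕ²/nₕ.
Nonprofit: 19292²·(1 − 1940/19292)·473.4/1940 = 8.1687069 × 10^7.
Public: 19037²·(1 − 2926/19037)·56.46/2926 = 5.9181717 × 10^6.
Sum = 8.7605241 × 10^7.
SE = √(8.7605241 × 10^7) = 9359.8.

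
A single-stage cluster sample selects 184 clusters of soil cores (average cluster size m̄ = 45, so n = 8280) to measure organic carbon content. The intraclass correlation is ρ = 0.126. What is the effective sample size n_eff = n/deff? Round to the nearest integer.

deff = 1 + (45 − 1)·0.126 = 1 + 5.544 = 6.544.
n_eff = 8280 / 6.544 = 1265.

1265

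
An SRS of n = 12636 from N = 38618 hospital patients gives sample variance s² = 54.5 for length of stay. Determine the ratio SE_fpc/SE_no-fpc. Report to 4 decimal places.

0.8202

f = n/N = 12636/38618 = 0.32720493.
SE_no-fpc = √(s²/n) = 0.065673996; SE_fpc = √((1−f)s²/n) = 0.053868495.
Ratio = √(1−f) = 0.82024086.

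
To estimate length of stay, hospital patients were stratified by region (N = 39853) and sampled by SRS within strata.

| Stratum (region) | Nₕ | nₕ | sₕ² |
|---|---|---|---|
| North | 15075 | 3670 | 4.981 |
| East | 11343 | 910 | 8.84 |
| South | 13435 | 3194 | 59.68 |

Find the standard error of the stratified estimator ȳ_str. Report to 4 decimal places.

Var(ȳ_str) = Σₕ Wₕ²(1 − fₕ)sₕ²/nₕ with Wₕ = Nₕ/N, N = 39853.
North: Wₕ = 0.37826512; term = 0.37826512²·(1 − 0.24344942)·4.981/3670 = 1.4692004 × 10^-4.
East: Wₕ = 0.28462098; term = 0.28462098²·(1 − 0.08022569)·8.84/910 = 7.2381232 × 10^-4.
South: Wₕ = 0.33711389; term = 0.33711389²·(1 − 0.23773725)·59.68/3194 = 0.0016186461.
Sum = 0.0024893785.
SE = √(0.0024893785) = 0.0499.

0.0499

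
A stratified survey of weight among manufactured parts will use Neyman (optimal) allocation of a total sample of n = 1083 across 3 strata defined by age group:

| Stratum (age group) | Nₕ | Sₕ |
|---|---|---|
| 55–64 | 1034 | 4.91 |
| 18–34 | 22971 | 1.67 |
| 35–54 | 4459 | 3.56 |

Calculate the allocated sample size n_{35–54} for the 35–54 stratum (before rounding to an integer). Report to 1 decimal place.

289.8

Neyman allocation: nₕ = n·NₕSₕ / Σⱼ NⱼSⱼ.
Σ NⱼSⱼ = 1034·4.91 + 22971·1.67 + 4459·3.56 = 59312.55.
n_{35–54} = 1083·4459·3.56 / 59312.55 = 289.8.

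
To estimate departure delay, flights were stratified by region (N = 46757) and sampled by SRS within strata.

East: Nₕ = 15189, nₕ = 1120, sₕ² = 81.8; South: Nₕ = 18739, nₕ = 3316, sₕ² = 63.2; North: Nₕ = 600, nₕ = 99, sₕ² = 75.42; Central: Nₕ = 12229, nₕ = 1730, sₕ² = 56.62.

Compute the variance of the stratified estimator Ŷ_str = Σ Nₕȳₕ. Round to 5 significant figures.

Var(Ŷ_str) = Σₕ Nₕ²(1 − fₕ)sₕ²/nₕ.
East: 15189²·(1 − 1120/15189)·81.8/1120 = 1.5607297 × 10^7.
South: 18739²·(1 − 3316/18739)·63.2/3316 = 5.5083031 × 10^6.
North: 600²·(1 − 99/600)·75.42/99 = 229002.55.
Central: 12229²·(1 − 1730/12229)·56.62/1730 = 4.2020638 × 10^6.
Sum = 2.5546666 × 10^7.

2.5547 × 10^7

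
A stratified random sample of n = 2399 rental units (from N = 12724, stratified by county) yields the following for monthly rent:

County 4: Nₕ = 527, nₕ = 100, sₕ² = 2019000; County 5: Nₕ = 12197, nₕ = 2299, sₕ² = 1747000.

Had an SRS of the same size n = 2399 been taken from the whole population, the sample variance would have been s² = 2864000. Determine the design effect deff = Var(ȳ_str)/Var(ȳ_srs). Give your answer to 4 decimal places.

0.6139

Var(ȳ_str) = Σ Wₕ²(1−fₕ)sₕ²/nₕ with Wₕ = Nₕ/12724:
  County 4: (527/12724)²·(1−100/527)·2019000/100 = 28.062573
  County 5: (12197/12724)²·(1−2299/12197)·1747000/2299 = 566.63981
  → Var(ȳ_str) = 594.70238.
Var(ȳ_srs) = (1 − 2399/12724)·2864000/2399 = 968.74431.
deff = 594.70238 / 968.74431 = 0.6139.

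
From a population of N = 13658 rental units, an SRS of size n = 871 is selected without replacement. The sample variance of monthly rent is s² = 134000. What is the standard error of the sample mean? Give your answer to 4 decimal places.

Under SRS without replacement, Var(ȳ) = (1 − f)·s²/n with f = n/N = 871/13658 = 0.06377215.
Var(ȳ) = (1 − 0.06377215)·134000/871 = 0.93622785·153.84615 = 144.03505.
SE(ȳ) = √(144.03505) = 12.0015.

12.0015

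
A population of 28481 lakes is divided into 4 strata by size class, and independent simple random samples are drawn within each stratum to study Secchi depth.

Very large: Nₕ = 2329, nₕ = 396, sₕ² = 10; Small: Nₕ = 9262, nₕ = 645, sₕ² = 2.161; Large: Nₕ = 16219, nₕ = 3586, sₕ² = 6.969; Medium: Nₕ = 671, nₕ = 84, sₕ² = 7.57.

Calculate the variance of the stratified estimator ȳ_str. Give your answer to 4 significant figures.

0.001004

Var(ȳ_str) = Σₕ Wₕ²(1 − fₕ)sₕ²/nₕ with Wₕ = Nₕ/N, N = 28481.
Very large: Wₕ = 0.08177381; term = 0.08177381²·(1 − 0.17003006)·10/396 = 1.4015083 × 10^-4.
Small: Wₕ = 0.32519926; term = 0.32519926²·(1 − 0.06963939)·2.161/645 = 3.2964421 × 10^-4.
Large: Wₕ = 0.56946736; term = 0.56946736²·(1 − 0.22109871)·6.969/3586 = 4.9088559 × 10^-4.
Medium: Wₕ = 0.02355957; term = 0.02355957²·(1 − 0.12518629)·7.57/84 = 4.3758935 × 10^-5.
Sum = 0.0010044396.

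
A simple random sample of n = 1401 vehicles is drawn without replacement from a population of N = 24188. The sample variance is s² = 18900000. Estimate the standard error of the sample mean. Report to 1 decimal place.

Under SRS without replacement, Var(ȳ) = (1 − f)·s²/n with f = n/N = 1401/24188 = 0.05792128.
Var(ȳ) = (1 − 0.05792128)·18900000/1401 = 0.94207872·13490.364 = 12708.985.
SE(ȳ) = √(12708.985) = 112.7.

112.7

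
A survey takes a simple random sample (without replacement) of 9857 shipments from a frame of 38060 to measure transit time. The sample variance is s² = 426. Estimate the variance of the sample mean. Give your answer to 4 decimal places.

Under SRS without replacement, Var(ȳ) = (1 − f)·s²/n with f = n/N = 9857/38060 = 0.25898581.
Var(ȳ) = (1 − 0.25898581)·426/9857 = 0.74101419·0.043218018 = 0.032025164.

0.0320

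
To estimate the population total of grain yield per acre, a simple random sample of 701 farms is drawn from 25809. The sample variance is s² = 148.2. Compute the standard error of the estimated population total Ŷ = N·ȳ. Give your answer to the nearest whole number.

11705

Var(Ŷ) = N²·Var(ȳ) = N²·(1 − n/N)·s²/n.
f = 701/25809 = 0.02716107; Var(ȳ) = 0.97283893·148.2/701 = 0.20567009.
Var(Ŷ) = 25809² · 0.20567009 = 1.3699777 × 10^8.
SE(Ŷ) = √(1.3699777 × 10^8) = 11705.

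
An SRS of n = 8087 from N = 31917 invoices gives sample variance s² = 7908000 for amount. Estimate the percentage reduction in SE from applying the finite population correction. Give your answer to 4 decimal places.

f = n/N = 8087/31917 = 0.25337594.
SE_no-fpc = √(s²/n) = 31.270844; SE_fpc = √((1−f)s²/n) = 27.020327.
Ratio = √(1−f) = 0.86407410. Reduction = 100·(1 − 0.86407410) = 13.5926%.

13.5926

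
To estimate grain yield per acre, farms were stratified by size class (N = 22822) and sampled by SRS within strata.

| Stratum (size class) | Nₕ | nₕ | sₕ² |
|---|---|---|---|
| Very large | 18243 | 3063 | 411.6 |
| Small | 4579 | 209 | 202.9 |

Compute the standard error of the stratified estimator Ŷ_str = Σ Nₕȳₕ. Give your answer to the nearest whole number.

7526

Var(Ŷ_str) = Σₕ Nₕ²(1 − fₕ)sₕ²/nₕ.
Very large: 18243²·(1 − 3063/18243)·411.6/3063 = 3.7213147 × 10^7.
Small: 4579²·(1 − 209/4579)·202.9/209 = 1.9426199 × 10^7.
Sum = 5.6639346 × 10^7.
SE = √(5.6639346 × 10^7) = 7526.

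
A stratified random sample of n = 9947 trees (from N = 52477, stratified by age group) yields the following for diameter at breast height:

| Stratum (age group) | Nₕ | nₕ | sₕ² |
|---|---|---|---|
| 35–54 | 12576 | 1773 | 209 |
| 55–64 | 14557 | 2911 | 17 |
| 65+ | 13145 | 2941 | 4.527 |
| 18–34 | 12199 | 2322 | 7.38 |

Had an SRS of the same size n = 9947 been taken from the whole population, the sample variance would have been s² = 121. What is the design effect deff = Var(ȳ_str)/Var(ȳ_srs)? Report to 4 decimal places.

Var(ȳ_str) = Σ Wₕ²(1−fₕ)sₕ²/nₕ with Wₕ = Nₕ/52477:
  35–54: (12576/52477)²·(1−1773/12576)·209/1773 = 0.0058154919
  55–64: (14557/52477)²·(1−2911/14557)·17/2911 = 3.5951531 × 10^-4
  65+: (13145/52477)²·(1−2941/13145)·4.527/2941 = 7.4973625 × 10^-5
  18–34: (12199/52477)²·(1−2322/12199)·7.38/2322 = 1.3906103 × 10^-4
  → Var(ȳ_str) = 0.0063890419.
Var(ȳ_srs) = (1 − 9947/52477)·121/9947 = 0.0098586996.
deff = 0.0063890419 / 0.0098586996 = 0.6481.

0.6481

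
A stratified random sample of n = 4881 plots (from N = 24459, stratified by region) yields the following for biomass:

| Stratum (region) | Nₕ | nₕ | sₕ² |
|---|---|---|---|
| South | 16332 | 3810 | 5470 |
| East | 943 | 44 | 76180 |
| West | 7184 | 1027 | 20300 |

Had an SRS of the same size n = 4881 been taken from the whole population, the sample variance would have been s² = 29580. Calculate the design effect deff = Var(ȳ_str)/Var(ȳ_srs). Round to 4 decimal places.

Var(ȳ_str) = Σ Wₕ²(1−fₕ)sₕ²/nₕ with Wₕ = Nₕ/24459:
  South: (16332/24459)²·(1−3810/16332)·5470/3810 = 0.49079262
  East: (943/24459)²·(1−44/943)·76180/44 = 2.4534786
  West: (7184/24459)²·(1−1027/7184)·20300/1027 = 1.461449
  → Var(ȳ_str) = 4.4057202.
Var(ȳ_srs) = (1 − 4881/24459)·29580/4881 = 4.8508628.
deff = 4.4057202 / 4.8508628 = 0.9082.

0.9082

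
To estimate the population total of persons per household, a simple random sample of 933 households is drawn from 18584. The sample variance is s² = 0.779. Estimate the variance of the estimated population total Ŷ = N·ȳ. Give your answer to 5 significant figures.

273880

Var(Ŷ) = N²·Var(ȳ) = N²·(1 − n/N)·s²/n.
f = 933/18584 = 0.05020448; Var(ȳ) = 0.94979552·0.779/933 = 7.9302327 × 10^-4.
Var(Ŷ) = 18584² · (7.9302327 × 10^-4) = 273882.53.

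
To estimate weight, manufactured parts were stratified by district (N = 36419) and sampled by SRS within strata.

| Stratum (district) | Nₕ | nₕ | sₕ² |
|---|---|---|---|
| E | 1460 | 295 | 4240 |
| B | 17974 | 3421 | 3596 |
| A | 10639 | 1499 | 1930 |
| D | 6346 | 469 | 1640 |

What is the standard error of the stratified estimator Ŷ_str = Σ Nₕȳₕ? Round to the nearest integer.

Var(Ŷ_str) = Σₕ Nₕ²(1 − fₕ)sₕ²/nₕ.
E: 1460²·(1 − 295/1460)·4240/295 = 2.4446834 × 10^7.
B: 17974²·(1 − 3421/17974)·3596/3421 = 2.7495643 × 10^8.
A: 10639²·(1 − 1499/10639)·1930/1499 = 1.2519952 × 10^8.
D: 6346²·(1 − 469/6346)·1640/469 = 1.3041477 × 10^8.
Sum = 5.5501755 × 10^8.
SE = √(5.5501755 × 10^8) = 23559.

23559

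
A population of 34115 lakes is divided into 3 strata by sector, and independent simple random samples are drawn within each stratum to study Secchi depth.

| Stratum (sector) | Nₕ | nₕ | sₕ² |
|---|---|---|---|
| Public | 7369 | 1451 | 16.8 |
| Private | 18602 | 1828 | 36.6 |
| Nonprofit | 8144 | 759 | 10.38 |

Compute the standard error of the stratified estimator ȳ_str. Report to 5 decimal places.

Var(ȳ_str) = Σₕ Wₕ²(1 − fₕ)sₕ²/nₕ with Wₕ = Nₕ/N, N = 34115.
Public: Wₕ = 0.21600469; term = 0.21600469²·(1 − 0.19690596)·16.8/1451 = 4.3384504 × 10^-4.
Private: Wₕ = 0.54527334; term = 0.54527334²·(1 − 0.09826900)·36.6/1828 = 0.0053679742.
Nonprofit: Wₕ = 0.23872197; term = 0.23872197²·(1 − 0.09319745)·10.38/759 = 7.0672929 × 10^-4.
Sum = 0.0065085485.
SE = √(0.0065085485) = 0.08068.

0.08068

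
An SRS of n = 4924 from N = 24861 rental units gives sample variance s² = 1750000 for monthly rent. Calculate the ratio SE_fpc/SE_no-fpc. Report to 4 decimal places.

f = n/N = 4924/24861 = 0.19806122.
SE_no-fpc = √(s²/n) = 18.852112; SE_fpc = √((1−f)s²/n) = 16.882261.
Ratio = √(1−f) = 0.89551035.

0.8955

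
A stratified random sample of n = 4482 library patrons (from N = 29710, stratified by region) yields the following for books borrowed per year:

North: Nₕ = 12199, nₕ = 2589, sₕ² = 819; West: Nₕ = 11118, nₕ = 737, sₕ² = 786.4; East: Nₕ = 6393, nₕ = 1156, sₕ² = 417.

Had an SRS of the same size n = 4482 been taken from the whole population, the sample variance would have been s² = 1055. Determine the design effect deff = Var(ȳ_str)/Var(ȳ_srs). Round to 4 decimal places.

Var(ȳ_str) = Σ Wₕ²(1−fₕ)sₕ²/nₕ with Wₕ = Nₕ/29710:
  North: (12199/29710)²·(1−2589/12199)·819/2589 = 0.042014013
  West: (11118/29710)²·(1−737/11118)·786.4/737 = 0.13952003
  East: (6393/29710)²·(1−1156/6393)·417/1156 = 0.013682334
  → Var(ȳ_str) = 0.19521638.
Var(ȳ_srs) = (1 − 4482/29710)·1055/4482 = 0.19987606.
deff = 0.19521638 / 0.19987606 = 0.9767.

0.9767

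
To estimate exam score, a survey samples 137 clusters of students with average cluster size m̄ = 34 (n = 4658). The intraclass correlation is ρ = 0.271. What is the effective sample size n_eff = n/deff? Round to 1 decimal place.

deff = 1 + (34 − 1)·0.271 = 1 + 8.943 = 9.943.
n_eff = 4658 / 9.943 = 468.5.

468.5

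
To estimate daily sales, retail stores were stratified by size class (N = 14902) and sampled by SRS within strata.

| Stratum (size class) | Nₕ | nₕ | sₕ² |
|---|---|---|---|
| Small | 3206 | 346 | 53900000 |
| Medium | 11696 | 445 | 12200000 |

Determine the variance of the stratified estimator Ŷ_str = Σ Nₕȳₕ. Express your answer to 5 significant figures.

Var(Ŷ_str) = Σₕ Nₕ²(1 − fₕ)sₕ²/nₕ.
Small: 3206²·(1 − 346/3206)·53900000/346 = 1.4283749 × 10^12.
Medium: 11696²·(1 − 445/11696)·12200000/445 = 3.6076825 × 10^12.
Sum = 5.0360574 × 10^12.

5.0361 × 10^12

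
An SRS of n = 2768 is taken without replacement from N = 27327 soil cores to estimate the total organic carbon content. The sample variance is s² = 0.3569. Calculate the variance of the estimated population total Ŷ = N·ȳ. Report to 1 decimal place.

Var(Ŷ) = N²·Var(ȳ) = N²·(1 − n/N)·s²/n.
f = 2768/27327 = 0.10129176; Var(ȳ) = 0.89870824·0.3569/2768 = 1.1587752 × 10^-4.
Var(Ŷ) = 27327² · (1.1587752 × 10^-4) = 86533.268.

86533.3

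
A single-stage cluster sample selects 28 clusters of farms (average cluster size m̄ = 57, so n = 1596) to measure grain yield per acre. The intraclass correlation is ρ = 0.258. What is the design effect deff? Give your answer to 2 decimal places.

deff = 1 + (57 − 1)·0.258 = 1 + 14.448 = 15.448.

15.45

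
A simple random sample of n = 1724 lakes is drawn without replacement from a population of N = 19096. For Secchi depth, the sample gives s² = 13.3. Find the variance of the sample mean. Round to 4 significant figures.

0.007018

Under SRS without replacement, Var(ȳ) = (1 − f)·s²/n with f = n/N = 1724/19096 = 0.09028069.
Var(ȳ) = (1 − 0.09028069)·13.3/1724 = 0.90971931·0.0077146172 = 0.0070181362.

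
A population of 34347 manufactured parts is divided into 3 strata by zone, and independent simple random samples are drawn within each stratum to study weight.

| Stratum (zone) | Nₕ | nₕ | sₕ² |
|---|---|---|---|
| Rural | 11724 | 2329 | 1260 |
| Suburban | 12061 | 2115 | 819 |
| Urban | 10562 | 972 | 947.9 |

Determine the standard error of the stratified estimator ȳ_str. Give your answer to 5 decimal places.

Var(ȳ_str) = Σₕ Wₕ²(1 − fₕ)sₕ²/nₕ with Wₕ = Nₕ/N, N = 34347.
Rural: Wₕ = 0.34133986; term = 0.34133986²·(1 − 0.19865234)·1260/2329 = 0.050512171.
Suburban: Wₕ = 0.35115148; term = 0.35115148²·(1 − 0.17535859)·819/2115 = 0.039375645.
Urban: Wₕ = 0.30750866; term = 0.30750866²·(1 − 0.09202802)·947.9/972 = 0.083730447.
Sum = 0.17361826.
SE = √(0.17361826) = 0.41668.

0.41668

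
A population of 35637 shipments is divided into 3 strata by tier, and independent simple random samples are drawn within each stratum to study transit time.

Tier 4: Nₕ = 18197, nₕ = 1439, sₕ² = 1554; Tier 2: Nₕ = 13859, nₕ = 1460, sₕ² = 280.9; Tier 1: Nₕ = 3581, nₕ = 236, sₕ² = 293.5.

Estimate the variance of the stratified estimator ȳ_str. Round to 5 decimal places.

0.29707

Var(ȳ_str) = Σₕ Wₕ²(1 − fₕ)sₕ²/nₕ with Wₕ = Nₕ/N, N = 35637.
Tier 4: Wₕ = 0.51062098; term = 0.51062098²·(1 − 0.07907897)·1554/1439 = 0.25930442.
Tier 2: Wₕ = 0.38889357; term = 0.38889357²·(1 − 0.10534671)·280.9/1460 = 0.026032457.
Tier 1: Wₕ = 0.10048545; term = 0.10048545²·(1 − 0.06590338)·293.5/236 = 0.011729899.
Sum = 0.29706678.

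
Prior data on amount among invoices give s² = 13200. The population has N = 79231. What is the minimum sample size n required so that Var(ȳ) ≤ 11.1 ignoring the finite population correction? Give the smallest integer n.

Without fpc, n₀ = s²/D = 13200/11.1 = 1189.1892.
Rounding up, n = 1190.

1190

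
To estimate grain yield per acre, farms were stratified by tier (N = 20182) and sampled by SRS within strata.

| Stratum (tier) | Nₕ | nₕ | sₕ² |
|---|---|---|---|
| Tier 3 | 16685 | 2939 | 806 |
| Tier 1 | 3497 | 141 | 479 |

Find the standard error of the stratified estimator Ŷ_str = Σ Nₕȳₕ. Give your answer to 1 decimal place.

Var(Ŷ_str) = Σₕ Nₕ²(1 − fₕ)sₕ²/nₕ.
Tier 3: 16685²·(1 − 2939/16685)·806/2939 = 6.2898169 × 10^7.
Tier 1: 3497²·(1 − 141/3497)·479/141 = 3.9868875 × 10^7.
Sum = 1.0276704 × 10^8.
SE = √(1.0276704 × 10^8) = 10137.4.

10137.4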